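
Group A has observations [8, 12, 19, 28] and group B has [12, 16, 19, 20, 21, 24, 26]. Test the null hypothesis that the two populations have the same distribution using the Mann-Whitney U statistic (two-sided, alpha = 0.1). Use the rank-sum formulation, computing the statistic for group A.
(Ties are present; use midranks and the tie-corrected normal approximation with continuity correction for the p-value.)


Step 1: Combine and sort all 11 observations; assign midranks.
sorted (value, group): (8,X), (12,X), (12,Y), (16,Y), (19,X), (19,Y), (20,Y), (21,Y), (24,Y), (26,Y), (28,X)
ranks: 8->1, 12->2.5, 12->2.5, 16->4, 19->5.5, 19->5.5, 20->7, 21->8, 24->9, 26->10, 28->11
Step 2: Rank sum for X: R1 = 1 + 2.5 + 5.5 + 11 = 20.
Step 3: U_X = R1 - n1(n1+1)/2 = 20 - 4*5/2 = 20 - 10 = 10.
       U_Y = n1*n2 - U_X = 28 - 10 = 18.
Step 4: Ties are present, so use the tie-corrected normal approximation (with continuity correction) for the p-value.
Step 5: p-value = 0.506393; compare to alpha = 0.1. fail to reject H0.

U_X = 10, p = 0.506393, fail to reject H0 at alpha = 0.1.


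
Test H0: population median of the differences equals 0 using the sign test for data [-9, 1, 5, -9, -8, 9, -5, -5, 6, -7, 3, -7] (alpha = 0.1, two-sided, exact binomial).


Step 1: Discard zero differences. Original n = 12; n_eff = number of nonzero differences = 12.
Nonzero differences (with sign): -9, +1, +5, -9, -8, +9, -5, -5, +6, -7, +3, -7
Step 2: Count signs: positive = 5, negative = 7.
Step 3: Under H0: P(positive) = 0.5, so the number of positives S ~ Bin(12, 0.5).
Step 4: Two-sided exact p-value = sum of Bin(12,0.5) probabilities at or below the observed probability = 0.774414.
Step 5: alpha = 0.1. fail to reject H0.

n_eff = 12, pos = 5, neg = 7, p = 0.774414, fail to reject H0.


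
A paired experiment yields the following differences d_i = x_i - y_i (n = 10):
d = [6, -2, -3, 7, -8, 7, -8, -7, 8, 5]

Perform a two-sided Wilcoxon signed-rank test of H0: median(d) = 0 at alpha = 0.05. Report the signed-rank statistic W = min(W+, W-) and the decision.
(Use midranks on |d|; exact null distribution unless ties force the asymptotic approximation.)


Step 1: Drop any zero differences (none here) and take |d_i|.
|d| = [6, 2, 3, 7, 8, 7, 8, 7, 8, 5]
Step 2: Midrank |d_i| (ties get averaged ranks).
ranks: |6|->4, |2|->1, |3|->2, |7|->6, |8|->9, |7|->6, |8|->9, |7|->6, |8|->9, |5|->3
Step 3: Attach original signs; sum ranks with positive sign and with negative sign.
W+ = 4 + 6 + 6 + 9 + 3 = 28
W- = 1 + 2 + 9 + 9 + 6 = 27
(Check: W+ + W- = 55 should equal n(n+1)/2 = 55.)
Step 4: Test statistic W = min(W+, W-) = 27.
Step 5: Ties in |d|, so use the tie-corrected normal approximation.
        E[W] = n(n+1)/4 = 10*11/4 = 27.5.
        Tie groups: |d|=7 (t=3), |d|=8 (t=3); sum(t^3 - t) = 48.
        Var[W] = n(n+1)(2n+1)/24 - sum(t^3-t)/48 = 2310/24 - 48/48 = 95.25.
        z = (W - E[W]) / sqrt(Var[W]) = (27 - 27.5) / 9.7596 = -0.0512.
        Two-sided p = 2*Phi(z) = 0.959141.
Step 6: alpha = 0.05. fail to reject H0.

W+ = 28, W- = 27, W = min = 27, p = 0.959141, fail to reject H0.


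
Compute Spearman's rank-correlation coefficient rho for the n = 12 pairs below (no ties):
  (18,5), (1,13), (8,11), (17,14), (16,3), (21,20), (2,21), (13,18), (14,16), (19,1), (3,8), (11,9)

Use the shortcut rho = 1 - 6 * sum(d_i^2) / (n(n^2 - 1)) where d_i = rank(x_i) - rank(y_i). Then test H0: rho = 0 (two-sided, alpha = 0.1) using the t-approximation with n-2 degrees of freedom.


Step 1: Rank x and y separately (midranks; no ties here).
rank(x): 18->10, 1->1, 8->4, 17->9, 16->8, 21->12, 2->2, 13->6, 14->7, 19->11, 3->3, 11->5
rank(y): 5->3, 13->7, 11->6, 14->8, 3->2, 20->11, 21->12, 18->10, 16->9, 1->1, 8->4, 9->5
Step 2: d_i = R_x(i) - R_y(i); compute d_i^2.
  (10-3)^2=49, (1-7)^2=36, (4-6)^2=4, (9-8)^2=1, (8-2)^2=36, (12-11)^2=1, (2-12)^2=100, (6-10)^2=16, (7-9)^2=4, (11-1)^2=100, (3-4)^2=1, (5-5)^2=0
sum(d^2) = 348.
Step 3: rho = 1 - 6*348 / (12*(12^2 - 1)) = 1 - 2088/1716 = -0.216783.
Step 4: Under H0, t = rho * sqrt((n-2)/(1-rho^2)) = -0.7022 ~ t(10).
Step 5: Two-sided p-value from the t-distribution with 10 df = 0.498556.
Step 6: alpha = 0.1. fail to reject H0.

rho = -0.2168, p = 0.498556, fail to reject H0 at alpha = 0.1.


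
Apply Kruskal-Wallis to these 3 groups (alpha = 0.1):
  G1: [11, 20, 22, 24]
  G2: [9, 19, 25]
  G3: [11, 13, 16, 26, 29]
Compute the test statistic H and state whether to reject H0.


Step 1: Combine all N = 12 observations and assign midranks.
sorted (value, group, rank): (9,G2,1), (11,G1,2.5), (11,G3,2.5), (13,G3,4), (16,G3,5), (19,G2,6), (20,G1,7), (22,G1,8), (24,G1,9), (25,G2,10), (26,G3,11), (29,G3,12)
Step 2: Sum ranks within each group.
R_1 = 26.5 (n_1 = 4)
R_2 = 17 (n_2 = 3)
R_3 = 34.5 (n_3 = 5)
Step 3: H = 12/(N(N+1)) * sum(R_i^2/n_i) - 3(N+1)
     = 12/(12*13) * (26.5^2/4 + 17^2/3 + 34.5^2/5) - 3*13
     = 0.076923 * 509.946 - 39
     = 0.226603.
Step 4: Ties present; correction factor C = 1 - 6/(12^3 - 12) = 0.996503. Corrected H = 0.226603 / 0.996503 = 0.227398.
Step 5: Under H0, H ~ chi^2(2); p-value = 0.892527.
Step 6: alpha = 0.1. fail to reject H0.

H = 0.2274, df = 2, p = 0.892527, fail to reject H0.


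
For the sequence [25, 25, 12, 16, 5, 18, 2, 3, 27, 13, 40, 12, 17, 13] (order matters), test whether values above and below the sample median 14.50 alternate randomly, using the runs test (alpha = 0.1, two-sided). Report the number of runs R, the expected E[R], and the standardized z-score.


Step 1: Compute median = 14.50; label A = above, B = below.
Labels in order: AABABABBABABAB  (n_A = 7, n_B = 7)
Step 2: Count runs R = 12.
Step 3: Under H0 (random ordering), E[R] = 2*n_A*n_B/(n_A+n_B) + 1 = 2*7*7/14 + 1 = 8.0000.
        Var[R] = 2*n_A*n_B*(2*n_A*n_B - n_A - n_B) / ((n_A+n_B)^2 * (n_A+n_B-1)) = 8232/2548 = 3.2308.
        SD[R] = 1.7974.
Step 4: Continuity-corrected z = (R - 0.5 - E[R]) / SD[R] = (12 - 0.5 - 8.0000) / 1.7974 = 1.9472.
Step 5: Two-sided p-value via normal approximation = 2*(1 - Phi(|z|)) = 0.051508.
Step 6: alpha = 0.1. reject H0.

R = 12, z = 1.9472, p = 0.051508, reject H0.


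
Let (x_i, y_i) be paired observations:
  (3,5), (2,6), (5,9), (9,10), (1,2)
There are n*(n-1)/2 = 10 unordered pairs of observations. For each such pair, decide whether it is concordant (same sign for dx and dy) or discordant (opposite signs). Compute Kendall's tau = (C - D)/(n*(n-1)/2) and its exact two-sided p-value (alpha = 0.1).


Step 1: Enumerate the 10 unordered pairs (i,j) with i<j and classify each by sign(x_j-x_i) * sign(y_j-y_i).
  (1,2):dx=-1,dy=+1->D; (1,3):dx=+2,dy=+4->C; (1,4):dx=+6,dy=+5->C; (1,5):dx=-2,dy=-3->C
  (2,3):dx=+3,dy=+3->C; (2,4):dx=+7,dy=+4->C; (2,5):dx=-1,dy=-4->C; (3,4):dx=+4,dy=+1->C
  (3,5):dx=-4,dy=-7->C; (4,5):dx=-8,dy=-8->C
Step 2: C = 9, D = 1, total pairs = 10.
Step 3: tau = (C - D)/(n(n-1)/2) = (9 - 1)/10 = 0.800000.
Step 4: Exact two-sided p-value (enumerate n! = 120 permutations of y under H0): p = 0.083333.
Step 5: alpha = 0.1. reject H0.

tau_b = 0.8000 (C=9, D=1), p = 0.083333, reject H0.


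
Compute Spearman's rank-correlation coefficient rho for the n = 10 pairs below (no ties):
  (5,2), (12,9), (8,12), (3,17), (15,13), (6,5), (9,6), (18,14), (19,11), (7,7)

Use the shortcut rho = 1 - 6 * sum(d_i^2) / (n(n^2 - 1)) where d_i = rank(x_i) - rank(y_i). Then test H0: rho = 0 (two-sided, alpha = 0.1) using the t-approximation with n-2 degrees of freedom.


Step 1: Rank x and y separately (midranks; no ties here).
rank(x): 5->2, 12->7, 8->5, 3->1, 15->8, 6->3, 9->6, 18->9, 19->10, 7->4
rank(y): 2->1, 9->5, 12->7, 17->10, 13->8, 5->2, 6->3, 14->9, 11->6, 7->4
Step 2: d_i = R_x(i) - R_y(i); compute d_i^2.
  (2-1)^2=1, (7-5)^2=4, (5-7)^2=4, (1-10)^2=81, (8-8)^2=0, (3-2)^2=1, (6-3)^2=9, (9-9)^2=0, (10-6)^2=16, (4-4)^2=0
sum(d^2) = 116.
Step 3: rho = 1 - 6*116 / (10*(10^2 - 1)) = 1 - 696/990 = 0.296970.
Step 4: Under H0, t = rho * sqrt((n-2)/(1-rho^2)) = 0.8796 ~ t(8).
Step 5: Two-sided p-value from the t-distribution with 8 df = 0.404702.
Step 6: alpha = 0.1. fail to reject H0.

rho = 0.2970, p = 0.404702, fail to reject H0 at alpha = 0.1.


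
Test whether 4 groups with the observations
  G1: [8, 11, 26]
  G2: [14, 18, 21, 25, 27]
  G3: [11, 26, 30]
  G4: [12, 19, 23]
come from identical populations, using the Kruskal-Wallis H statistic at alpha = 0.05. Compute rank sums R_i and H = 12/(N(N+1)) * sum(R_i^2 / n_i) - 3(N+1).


Step 1: Combine all N = 14 observations and assign midranks.
sorted (value, group, rank): (8,G1,1), (11,G1,2.5), (11,G3,2.5), (12,G4,4), (14,G2,5), (18,G2,6), (19,G4,7), (21,G2,8), (23,G4,9), (25,G2,10), (26,G1,11.5), (26,G3,11.5), (27,G2,13), (30,G3,14)
Step 2: Sum ranks within each group.
R_1 = 15 (n_1 = 3)
R_2 = 42 (n_2 = 5)
R_3 = 28 (n_3 = 3)
R_4 = 20 (n_4 = 3)
Step 3: H = 12/(N(N+1)) * sum(R_i^2/n_i) - 3(N+1)
     = 12/(14*15) * (15^2/3 + 42^2/5 + 28^2/3 + 20^2/3) - 3*15
     = 0.057143 * 822.467 - 45
     = 1.998095.
Step 4: Ties present; correction factor C = 1 - 12/(14^3 - 14) = 0.995604. Corrected H = 1.998095 / 0.995604 = 2.006917.
Step 5: Under H0, H ~ chi^2(3); p-value = 0.570972.
Step 6: alpha = 0.05. fail to reject H0.

H = 2.0069, df = 3, p = 0.570972, fail to reject H0.


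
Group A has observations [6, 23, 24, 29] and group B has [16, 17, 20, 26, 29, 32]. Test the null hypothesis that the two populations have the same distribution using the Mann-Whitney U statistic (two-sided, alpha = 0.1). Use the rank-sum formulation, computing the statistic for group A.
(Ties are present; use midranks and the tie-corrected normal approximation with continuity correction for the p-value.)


Step 1: Combine and sort all 10 observations; assign midranks.
sorted (value, group): (6,X), (16,Y), (17,Y), (20,Y), (23,X), (24,X), (26,Y), (29,X), (29,Y), (32,Y)
ranks: 6->1, 16->2, 17->3, 20->4, 23->5, 24->6, 26->7, 29->8.5, 29->8.5, 32->10
Step 2: Rank sum for X: R1 = 1 + 5 + 6 + 8.5 = 20.5.
Step 3: U_X = R1 - n1(n1+1)/2 = 20.5 - 4*5/2 = 20.5 - 10 = 10.5.
       U_Y = n1*n2 - U_X = 24 - 10.5 = 13.5.
Step 4: Ties are present, so use the tie-corrected normal approximation (with continuity correction) for the p-value.
Step 5: p-value = 0.830664; compare to alpha = 0.1. fail to reject H0.

U_X = 10.5, p = 0.830664, fail to reject H0 at alpha = 0.1.


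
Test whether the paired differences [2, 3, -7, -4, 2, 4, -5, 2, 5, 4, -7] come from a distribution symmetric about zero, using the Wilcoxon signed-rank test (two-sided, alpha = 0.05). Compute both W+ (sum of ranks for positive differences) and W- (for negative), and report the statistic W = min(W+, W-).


Step 1: Drop any zero differences (none here) and take |d_i|.
|d| = [2, 3, 7, 4, 2, 4, 5, 2, 5, 4, 7]
Step 2: Midrank |d_i| (ties get averaged ranks).
ranks: |2|->2, |3|->4, |7|->10.5, |4|->6, |2|->2, |4|->6, |5|->8.5, |2|->2, |5|->8.5, |4|->6, |7|->10.5
Step 3: Attach original signs; sum ranks with positive sign and with negative sign.
W+ = 2 + 4 + 2 + 6 + 2 + 8.5 + 6 = 30.5
W- = 10.5 + 6 + 8.5 + 10.5 = 35.5
(Check: W+ + W- = 66 should equal n(n+1)/2 = 66.)
Step 4: Test statistic W = min(W+, W-) = 30.5.
Step 5: Ties in |d|, so use the tie-corrected normal approximation.
        E[W] = n(n+1)/4 = 11*12/4 = 33.
        Tie groups: |d|=2 (t=3), |d|=4 (t=3), |d|=5 (t=2), |d|=7 (t=2); sum(t^3 - t) = 60.
        Var[W] = n(n+1)(2n+1)/24 - sum(t^3-t)/48 = 3036/24 - 60/48 = 125.25.
        z = (W - E[W]) / sqrt(Var[W]) = (30.5 - 33) / 11.1915 = -0.2234.
        Two-sided p = 2*Phi(z) = 0.823237.
Step 6: alpha = 0.05. fail to reject H0.

W+ = 30.5, W- = 35.5, W = min = 30.5, p = 0.823237, fail to reject H0.


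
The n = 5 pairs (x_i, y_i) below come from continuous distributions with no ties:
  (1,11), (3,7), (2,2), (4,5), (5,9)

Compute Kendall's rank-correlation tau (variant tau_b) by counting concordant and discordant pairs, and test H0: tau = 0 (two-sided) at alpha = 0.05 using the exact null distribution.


Step 1: Enumerate the 10 unordered pairs (i,j) with i<j and classify each by sign(x_j-x_i) * sign(y_j-y_i).
  (1,2):dx=+2,dy=-4->D; (1,3):dx=+1,dy=-9->D; (1,4):dx=+3,dy=-6->D; (1,5):dx=+4,dy=-2->D
  (2,3):dx=-1,dy=-5->C; (2,4):dx=+1,dy=-2->D; (2,5):dx=+2,dy=+2->C; (3,4):dx=+2,dy=+3->C
  (3,5):dx=+3,dy=+7->C; (4,5):dx=+1,dy=+4->C
Step 2: C = 5, D = 5, total pairs = 10.
Step 3: tau = (C - D)/(n(n-1)/2) = (5 - 5)/10 = 0.000000.
Step 4: Exact two-sided p-value (enumerate n! = 120 permutations of y under H0): p = 1.000000.
Step 5: alpha = 0.05. fail to reject H0.

tau_b = 0.0000 (C=5, D=5), p = 1.000000, fail to reject H0.


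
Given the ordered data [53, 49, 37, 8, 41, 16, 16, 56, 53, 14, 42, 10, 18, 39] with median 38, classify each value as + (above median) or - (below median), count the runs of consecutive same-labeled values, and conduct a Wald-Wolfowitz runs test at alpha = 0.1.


Step 1: Compute median = 38; label A = above, B = below.
Labels in order: AABBABBAABABBA  (n_A = 7, n_B = 7)
Step 2: Count runs R = 9.
Step 3: Under H0 (random ordering), E[R] = 2*n_A*n_B/(n_A+n_B) + 1 = 2*7*7/14 + 1 = 8.0000.
        Var[R] = 2*n_A*n_B*(2*n_A*n_B - n_A - n_B) / ((n_A+n_B)^2 * (n_A+n_B-1)) = 8232/2548 = 3.2308.
        SD[R] = 1.7974.
Step 4: Continuity-corrected z = (R - 0.5 - E[R]) / SD[R] = (9 - 0.5 - 8.0000) / 1.7974 = 0.2782.
Step 5: Two-sided p-value via normal approximation = 2*(1 - Phi(|z|)) = 0.780879.
Step 6: alpha = 0.1. fail to reject H0.

R = 9, z = 0.2782, p = 0.780879, fail to reject H0.


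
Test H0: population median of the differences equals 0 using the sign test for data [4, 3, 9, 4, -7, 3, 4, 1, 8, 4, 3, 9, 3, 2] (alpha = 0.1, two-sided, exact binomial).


Step 1: Discard zero differences. Original n = 14; n_eff = number of nonzero differences = 14.
Nonzero differences (with sign): +4, +3, +9, +4, -7, +3, +4, +1, +8, +4, +3, +9, +3, +2
Step 2: Count signs: positive = 13, negative = 1.
Step 3: Under H0: P(positive) = 0.5, so the number of positives S ~ Bin(14, 0.5).
Step 4: Two-sided exact p-value = sum of Bin(14,0.5) probabilities at or below the observed probability = 0.001831.
Step 5: alpha = 0.1. reject H0.

n_eff = 14, pos = 13, neg = 1, p = 0.001831, reject H0.


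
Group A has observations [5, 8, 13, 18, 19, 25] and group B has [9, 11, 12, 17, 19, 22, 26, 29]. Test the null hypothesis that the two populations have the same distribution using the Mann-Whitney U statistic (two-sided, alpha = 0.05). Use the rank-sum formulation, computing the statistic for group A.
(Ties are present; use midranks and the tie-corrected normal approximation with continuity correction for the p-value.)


Step 1: Combine and sort all 14 observations; assign midranks.
sorted (value, group): (5,X), (8,X), (9,Y), (11,Y), (12,Y), (13,X), (17,Y), (18,X), (19,X), (19,Y), (22,Y), (25,X), (26,Y), (29,Y)
ranks: 5->1, 8->2, 9->3, 11->4, 12->5, 13->6, 17->7, 18->8, 19->9.5, 19->9.5, 22->11, 25->12, 26->13, 29->14
Step 2: Rank sum for X: R1 = 1 + 2 + 6 + 8 + 9.5 + 12 = 38.5.
Step 3: U_X = R1 - n1(n1+1)/2 = 38.5 - 6*7/2 = 38.5 - 21 = 17.5.
       U_Y = n1*n2 - U_X = 48 - 17.5 = 30.5.
Step 4: Ties are present, so use the tie-corrected normal approximation (with continuity correction) for the p-value.
Step 5: p-value = 0.438074; compare to alpha = 0.05. fail to reject H0.

U_X = 17.5, p = 0.438074, fail to reject H0 at alpha = 0.05.


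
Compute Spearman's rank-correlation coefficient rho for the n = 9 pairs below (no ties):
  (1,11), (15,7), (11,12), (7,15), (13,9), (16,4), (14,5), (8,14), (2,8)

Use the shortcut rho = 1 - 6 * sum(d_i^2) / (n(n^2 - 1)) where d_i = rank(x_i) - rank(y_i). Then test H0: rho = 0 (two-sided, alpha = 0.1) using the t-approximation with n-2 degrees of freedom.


Step 1: Rank x and y separately (midranks; no ties here).
rank(x): 1->1, 15->8, 11->5, 7->3, 13->6, 16->9, 14->7, 8->4, 2->2
rank(y): 11->6, 7->3, 12->7, 15->9, 9->5, 4->1, 5->2, 14->8, 8->4
Step 2: d_i = R_x(i) - R_y(i); compute d_i^2.
  (1-6)^2=25, (8-3)^2=25, (5-7)^2=4, (3-9)^2=36, (6-5)^2=1, (9-1)^2=64, (7-2)^2=25, (4-8)^2=16, (2-4)^2=4
sum(d^2) = 200.
Step 3: rho = 1 - 6*200 / (9*(9^2 - 1)) = 1 - 1200/720 = -0.666667.
Step 4: Under H0, t = rho * sqrt((n-2)/(1-rho^2)) = -2.3664 ~ t(7).
Step 5: Two-sided p-value from the t-distribution with 7 df = 0.049867.
Step 6: alpha = 0.1. reject H0.

rho = -0.6667, p = 0.049867, reject H0 at alpha = 0.1.


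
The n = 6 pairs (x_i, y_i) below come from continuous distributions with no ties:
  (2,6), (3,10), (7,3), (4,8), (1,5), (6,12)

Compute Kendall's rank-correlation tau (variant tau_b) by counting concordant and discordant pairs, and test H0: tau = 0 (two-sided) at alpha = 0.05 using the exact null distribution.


Step 1: Enumerate the 15 unordered pairs (i,j) with i<j and classify each by sign(x_j-x_i) * sign(y_j-y_i).
  (1,2):dx=+1,dy=+4->C; (1,3):dx=+5,dy=-3->D; (1,4):dx=+2,dy=+2->C; (1,5):dx=-1,dy=-1->C
  (1,6):dx=+4,dy=+6->C; (2,3):dx=+4,dy=-7->D; (2,4):dx=+1,dy=-2->D; (2,5):dx=-2,dy=-5->C
  (2,6):dx=+3,dy=+2->C; (3,4):dx=-3,dy=+5->D; (3,5):dx=-6,dy=+2->D; (3,6):dx=-1,dy=+9->D
  (4,5):dx=-3,dy=-3->C; (4,6):dx=+2,dy=+4->C; (5,6):dx=+5,dy=+7->C
Step 2: C = 9, D = 6, total pairs = 15.
Step 3: tau = (C - D)/(n(n-1)/2) = (9 - 6)/15 = 0.200000.
Step 4: Exact two-sided p-value (enumerate n! = 720 permutations of y under H0): p = 0.719444.
Step 5: alpha = 0.05. fail to reject H0.

tau_b = 0.2000 (C=9, D=6), p = 0.719444, fail to reject H0.


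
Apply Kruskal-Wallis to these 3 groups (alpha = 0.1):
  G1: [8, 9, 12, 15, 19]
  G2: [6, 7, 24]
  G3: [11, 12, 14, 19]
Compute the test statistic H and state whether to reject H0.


Step 1: Combine all N = 12 observations and assign midranks.
sorted (value, group, rank): (6,G2,1), (7,G2,2), (8,G1,3), (9,G1,4), (11,G3,5), (12,G1,6.5), (12,G3,6.5), (14,G3,8), (15,G1,9), (19,G1,10.5), (19,G3,10.5), (24,G2,12)
Step 2: Sum ranks within each group.
R_1 = 33 (n_1 = 5)
R_2 = 15 (n_2 = 3)
R_3 = 30 (n_3 = 4)
Step 3: H = 12/(N(N+1)) * sum(R_i^2/n_i) - 3(N+1)
     = 12/(12*13) * (33^2/5 + 15^2/3 + 30^2/4) - 3*13
     = 0.076923 * 517.8 - 39
     = 0.830769.
Step 4: Ties present; correction factor C = 1 - 12/(12^3 - 12) = 0.993007. Corrected H = 0.830769 / 0.993007 = 0.836620.
Step 5: Under H0, H ~ chi^2(2); p-value = 0.658158.
Step 6: alpha = 0.1. fail to reject H0.

H = 0.8366, df = 2, p = 0.658158, fail to reject H0.


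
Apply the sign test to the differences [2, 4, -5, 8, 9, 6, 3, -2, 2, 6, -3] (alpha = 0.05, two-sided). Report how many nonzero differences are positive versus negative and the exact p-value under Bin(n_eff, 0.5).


Step 1: Discard zero differences. Original n = 11; n_eff = number of nonzero differences = 11.
Nonzero differences (with sign): +2, +4, -5, +8, +9, +6, +3, -2, +2, +6, -3
Step 2: Count signs: positive = 8, negative = 3.
Step 3: Under H0: P(positive) = 0.5, so the number of positives S ~ Bin(11, 0.5).
Step 4: Two-sided exact p-value = sum of Bin(11,0.5) probabilities at or below the observed probability = 0.226562.
Step 5: alpha = 0.05. fail to reject H0.

n_eff = 11, pos = 8, neg = 3, p = 0.226562, fail to reject H0.


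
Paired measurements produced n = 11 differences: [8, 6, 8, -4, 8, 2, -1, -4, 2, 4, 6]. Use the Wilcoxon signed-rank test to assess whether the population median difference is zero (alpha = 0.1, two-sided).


Step 1: Drop any zero differences (none here) and take |d_i|.
|d| = [8, 6, 8, 4, 8, 2, 1, 4, 2, 4, 6]
Step 2: Midrank |d_i| (ties get averaged ranks).
ranks: |8|->10, |6|->7.5, |8|->10, |4|->5, |8|->10, |2|->2.5, |1|->1, |4|->5, |2|->2.5, |4|->5, |6|->7.5
Step 3: Attach original signs; sum ranks with positive sign and with negative sign.
W+ = 10 + 7.5 + 10 + 10 + 2.5 + 2.5 + 5 + 7.5 = 55
W- = 5 + 1 + 5 = 11
(Check: W+ + W- = 66 should equal n(n+1)/2 = 66.)
Step 4: Test statistic W = min(W+, W-) = 11.
Step 5: Ties in |d|, so use the tie-corrected normal approximation.
        E[W] = n(n+1)/4 = 11*12/4 = 33.
        Tie groups: |d|=2 (t=2), |d|=4 (t=3), |d|=6 (t=2), |d|=8 (t=3); sum(t^3 - t) = 60.
        Var[W] = n(n+1)(2n+1)/24 - sum(t^3-t)/48 = 3036/24 - 60/48 = 125.25.
        z = (W - E[W]) / sqrt(Var[W]) = (11 - 33) / 11.1915 = -1.9658.
        Two-sided p = 2*Phi(z) = 0.049325.
Step 6: alpha = 0.1. reject H0.

W+ = 55, W- = 11, W = min = 11, p = 0.049325, reject H0.


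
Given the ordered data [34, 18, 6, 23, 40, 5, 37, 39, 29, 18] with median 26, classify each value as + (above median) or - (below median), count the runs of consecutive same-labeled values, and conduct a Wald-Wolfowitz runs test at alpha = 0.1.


Step 1: Compute median = 26; label A = above, B = below.
Labels in order: ABBBABAAAB  (n_A = 5, n_B = 5)
Step 2: Count runs R = 6.
Step 3: Under H0 (random ordering), E[R] = 2*n_A*n_B/(n_A+n_B) + 1 = 2*5*5/10 + 1 = 6.0000.
        Var[R] = 2*n_A*n_B*(2*n_A*n_B - n_A - n_B) / ((n_A+n_B)^2 * (n_A+n_B-1)) = 2000/900 = 2.2222.
        SD[R] = 1.4907.
Step 4: R = E[R], so z = 0 with no continuity correction.
Step 5: Two-sided p-value via normal approximation = 2*(1 - Phi(|z|)) = 1.000000.
Step 6: alpha = 0.1. fail to reject H0.

R = 6, z = 0.0000, p = 1.000000, fail to reject H0.


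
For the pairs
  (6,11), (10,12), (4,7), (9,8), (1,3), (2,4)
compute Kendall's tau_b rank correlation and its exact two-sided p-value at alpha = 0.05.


Step 1: Enumerate the 15 unordered pairs (i,j) with i<j and classify each by sign(x_j-x_i) * sign(y_j-y_i).
  (1,2):dx=+4,dy=+1->C; (1,3):dx=-2,dy=-4->C; (1,4):dx=+3,dy=-3->D; (1,5):dx=-5,dy=-8->C
  (1,6):dx=-4,dy=-7->C; (2,3):dx=-6,dy=-5->C; (2,4):dx=-1,dy=-4->C; (2,5):dx=-9,dy=-9->C
  (2,6):dx=-8,dy=-8->C; (3,4):dx=+5,dy=+1->C; (3,5):dx=-3,dy=-4->C; (3,6):dx=-2,dy=-3->C
  (4,5):dx=-8,dy=-5->C; (4,6):dx=-7,dy=-4->C; (5,6):dx=+1,dy=+1->C
Step 2: C = 14, D = 1, total pairs = 15.
Step 3: tau = (C - D)/(n(n-1)/2) = (14 - 1)/15 = 0.866667.
Step 4: Exact two-sided p-value (enumerate n! = 720 permutations of y under H0): p = 0.016667.
Step 5: alpha = 0.05. reject H0.

tau_b = 0.8667 (C=14, D=1), p = 0.016667, reject H0.


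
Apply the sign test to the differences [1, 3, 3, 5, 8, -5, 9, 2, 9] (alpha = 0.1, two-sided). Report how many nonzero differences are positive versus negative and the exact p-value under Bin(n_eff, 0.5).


Step 1: Discard zero differences. Original n = 9; n_eff = number of nonzero differences = 9.
Nonzero differences (with sign): +1, +3, +3, +5, +8, -5, +9, +2, +9
Step 2: Count signs: positive = 8, negative = 1.
Step 3: Under H0: P(positive) = 0.5, so the number of positives S ~ Bin(9, 0.5).
Step 4: Two-sided exact p-value = sum of Bin(9,0.5) probabilities at or below the observed probability = 0.039062.
Step 5: alpha = 0.1. reject H0.

n_eff = 9, pos = 8, neg = 1, p = 0.039062, reject H0.


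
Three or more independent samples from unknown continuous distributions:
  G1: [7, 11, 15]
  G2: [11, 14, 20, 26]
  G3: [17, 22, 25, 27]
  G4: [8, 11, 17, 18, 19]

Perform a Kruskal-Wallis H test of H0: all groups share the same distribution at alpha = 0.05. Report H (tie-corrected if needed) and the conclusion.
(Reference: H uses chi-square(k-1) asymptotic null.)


Step 1: Combine all N = 16 observations and assign midranks.
sorted (value, group, rank): (7,G1,1), (8,G4,2), (11,G1,4), (11,G2,4), (11,G4,4), (14,G2,6), (15,G1,7), (17,G3,8.5), (17,G4,8.5), (18,G4,10), (19,G4,11), (20,G2,12), (22,G3,13), (25,G3,14), (26,G2,15), (27,G3,16)
Step 2: Sum ranks within each group.
R_1 = 12 (n_1 = 3)
R_2 = 37 (n_2 = 4)
R_3 = 51.5 (n_3 = 4)
R_4 = 35.5 (n_4 = 5)
Step 3: H = 12/(N(N+1)) * sum(R_i^2/n_i) - 3(N+1)
     = 12/(16*17) * (12^2/3 + 37^2/4 + 51.5^2/4 + 35.5^2/5) - 3*17
     = 0.044118 * 1305.36 - 51
     = 6.589522.
Step 4: Ties present; correction factor C = 1 - 30/(16^3 - 16) = 0.992647. Corrected H = 6.589522 / 0.992647 = 6.638333.
Step 5: Under H0, H ~ chi^2(3); p-value = 0.084364.
Step 6: alpha = 0.05. fail to reject H0.

H = 6.6383, df = 3, p = 0.084364, fail to reject H0.


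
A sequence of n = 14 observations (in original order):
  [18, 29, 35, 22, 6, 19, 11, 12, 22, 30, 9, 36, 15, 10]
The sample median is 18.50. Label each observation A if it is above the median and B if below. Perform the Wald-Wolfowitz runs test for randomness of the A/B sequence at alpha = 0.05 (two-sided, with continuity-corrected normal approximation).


Step 1: Compute median = 18.50; label A = above, B = below.
Labels in order: BAAABABBAABABB  (n_A = 7, n_B = 7)
Step 2: Count runs R = 9.
Step 3: Under H0 (random ordering), E[R] = 2*n_A*n_B/(n_A+n_B) + 1 = 2*7*7/14 + 1 = 8.0000.
        Var[R] = 2*n_A*n_B*(2*n_A*n_B - n_A - n_B) / ((n_A+n_B)^2 * (n_A+n_B-1)) = 8232/2548 = 3.2308.
        SD[R] = 1.7974.
Step 4: Continuity-corrected z = (R - 0.5 - E[R]) / SD[R] = (9 - 0.5 - 8.0000) / 1.7974 = 0.2782.
Step 5: Two-sided p-value via normal approximation = 2*(1 - Phi(|z|)) = 0.780879.
Step 6: alpha = 0.05. fail to reject H0.

R = 9, z = 0.2782, p = 0.780879, fail to reject H0.


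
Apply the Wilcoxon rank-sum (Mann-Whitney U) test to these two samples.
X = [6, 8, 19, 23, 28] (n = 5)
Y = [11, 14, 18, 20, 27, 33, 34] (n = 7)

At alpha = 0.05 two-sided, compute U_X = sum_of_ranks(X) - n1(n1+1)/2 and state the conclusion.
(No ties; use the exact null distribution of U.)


Step 1: Combine and sort all 12 observations; assign midranks.
sorted (value, group): (6,X), (8,X), (11,Y), (14,Y), (18,Y), (19,X), (20,Y), (23,X), (27,Y), (28,X), (33,Y), (34,Y)
ranks: 6->1, 8->2, 11->3, 14->4, 18->5, 19->6, 20->7, 23->8, 27->9, 28->10, 33->11, 34->12
Step 2: Rank sum for X: R1 = 1 + 2 + 6 + 8 + 10 = 27.
Step 3: U_X = R1 - n1(n1+1)/2 = 27 - 5*6/2 = 27 - 15 = 12.
       U_Y = n1*n2 - U_X = 35 - 12 = 23.
Step 4: No ties, so the exact null distribution of U (based on enumerating the C(12,5) = 792 equally likely rank assignments) gives the two-sided p-value.
Step 5: p-value = 0.431818; compare to alpha = 0.05. fail to reject H0.

U_X = 12, p = 0.431818, fail to reject H0 at alpha = 0.05.


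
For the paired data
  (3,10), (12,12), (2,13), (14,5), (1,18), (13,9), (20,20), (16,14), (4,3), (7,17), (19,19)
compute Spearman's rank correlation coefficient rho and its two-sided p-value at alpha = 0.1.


Step 1: Rank x and y separately (midranks; no ties here).
rank(x): 3->3, 12->6, 2->2, 14->8, 1->1, 13->7, 20->11, 16->9, 4->4, 7->5, 19->10
rank(y): 10->4, 12->5, 13->6, 5->2, 18->9, 9->3, 20->11, 14->7, 3->1, 17->8, 19->10
Step 2: d_i = R_x(i) - R_y(i); compute d_i^2.
  (3-4)^2=1, (6-5)^2=1, (2-6)^2=16, (8-2)^2=36, (1-9)^2=64, (7-3)^2=16, (11-11)^2=0, (9-7)^2=4, (4-1)^2=9, (5-8)^2=9, (10-10)^2=0
sum(d^2) = 156.
Step 3: rho = 1 - 6*156 / (11*(11^2 - 1)) = 1 - 936/1320 = 0.290909.
Step 4: Under H0, t = rho * sqrt((n-2)/(1-rho^2)) = 0.9122 ~ t(9).
Step 5: Two-sided p-value from the t-distribution with 9 df = 0.385457.
Step 6: alpha = 0.1. fail to reject H0.

rho = 0.2909, p = 0.385457, fail to reject H0 at alpha = 0.1.


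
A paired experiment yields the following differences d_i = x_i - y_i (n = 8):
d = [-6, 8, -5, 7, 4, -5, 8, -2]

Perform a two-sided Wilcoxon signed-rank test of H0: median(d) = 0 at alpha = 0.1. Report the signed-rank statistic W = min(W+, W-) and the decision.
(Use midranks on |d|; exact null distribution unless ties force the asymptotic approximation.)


Step 1: Drop any zero differences (none here) and take |d_i|.
|d| = [6, 8, 5, 7, 4, 5, 8, 2]
Step 2: Midrank |d_i| (ties get averaged ranks).
ranks: |6|->5, |8|->7.5, |5|->3.5, |7|->6, |4|->2, |5|->3.5, |8|->7.5, |2|->1
Step 3: Attach original signs; sum ranks with positive sign and with negative sign.
W+ = 7.5 + 6 + 2 + 7.5 = 23
W- = 5 + 3.5 + 3.5 + 1 = 13
(Check: W+ + W- = 36 should equal n(n+1)/2 = 36.)
Step 4: Test statistic W = min(W+, W-) = 13.
Step 5: Ties in |d|, so use the tie-corrected normal approximation.
        E[W] = n(n+1)/4 = 8*9/4 = 18.
        Tie groups: |d|=5 (t=2), |d|=8 (t=2); sum(t^3 - t) = 12.
        Var[W] = n(n+1)(2n+1)/24 - sum(t^3-t)/48 = 1224/24 - 12/48 = 50.75.
        z = (W - E[W]) / sqrt(Var[W]) = (13 - 18) / 7.1239 = -0.7019.
        Two-sided p = 2*Phi(z) = 0.482765.
Step 6: alpha = 0.1. fail to reject H0.

W+ = 23, W- = 13, W = min = 13, p = 0.482765, fail to reject H0.


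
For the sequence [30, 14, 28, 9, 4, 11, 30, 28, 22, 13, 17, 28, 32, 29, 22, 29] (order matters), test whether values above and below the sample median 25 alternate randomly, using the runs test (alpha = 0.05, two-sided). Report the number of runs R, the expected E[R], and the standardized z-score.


Step 1: Compute median = 25; label A = above, B = below.
Labels in order: ABABBBAABBBAAABA  (n_A = 8, n_B = 8)
Step 2: Count runs R = 9.
Step 3: Under H0 (random ordering), E[R] = 2*n_A*n_B/(n_A+n_B) + 1 = 2*8*8/16 + 1 = 9.0000.
        Var[R] = 2*n_A*n_B*(2*n_A*n_B - n_A - n_B) / ((n_A+n_B)^2 * (n_A+n_B-1)) = 14336/3840 = 3.7333.
        SD[R] = 1.9322.
Step 4: R = E[R], so z = 0 with no continuity correction.
Step 5: Two-sided p-value via normal approximation = 2*(1 - Phi(|z|)) = 1.000000.
Step 6: alpha = 0.05. fail to reject H0.

R = 9, z = 0.0000, p = 1.000000, fail to reject H0.


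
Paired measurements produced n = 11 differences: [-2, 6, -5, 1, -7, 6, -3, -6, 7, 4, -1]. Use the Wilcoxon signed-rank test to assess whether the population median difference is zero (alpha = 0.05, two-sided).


Step 1: Drop any zero differences (none here) and take |d_i|.
|d| = [2, 6, 5, 1, 7, 6, 3, 6, 7, 4, 1]
Step 2: Midrank |d_i| (ties get averaged ranks).
ranks: |2|->3, |6|->8, |5|->6, |1|->1.5, |7|->10.5, |6|->8, |3|->4, |6|->8, |7|->10.5, |4|->5, |1|->1.5
Step 3: Attach original signs; sum ranks with positive sign and with negative sign.
W+ = 8 + 1.5 + 8 + 10.5 + 5 = 33
W- = 3 + 6 + 10.5 + 4 + 8 + 1.5 = 33
(Check: W+ + W- = 66 should equal n(n+1)/2 = 66.)
Step 4: Test statistic W = min(W+, W-) = 33.
Step 5: Ties in |d|, so use the tie-corrected normal approximation.
        E[W] = n(n+1)/4 = 11*12/4 = 33.
        Tie groups: |d|=1 (t=2), |d|=6 (t=3), |d|=7 (t=2); sum(t^3 - t) = 36.
        Var[W] = n(n+1)(2n+1)/24 - sum(t^3-t)/48 = 3036/24 - 36/48 = 125.75.
        z = (W - E[W]) / sqrt(Var[W]) = (33 - 33) / 11.2138 = 0.0000.
        Two-sided p = 2*Phi(z) = 1.000000.
Step 6: alpha = 0.05. fail to reject H0.

W+ = 33, W- = 33, W = min = 33, p = 1.000000, fail to reject H0.


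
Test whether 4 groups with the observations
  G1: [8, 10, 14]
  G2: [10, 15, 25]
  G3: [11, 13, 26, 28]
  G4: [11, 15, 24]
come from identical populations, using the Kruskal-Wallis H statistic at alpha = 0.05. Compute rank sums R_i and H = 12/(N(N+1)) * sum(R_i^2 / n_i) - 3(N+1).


Step 1: Combine all N = 13 observations and assign midranks.
sorted (value, group, rank): (8,G1,1), (10,G1,2.5), (10,G2,2.5), (11,G3,4.5), (11,G4,4.5), (13,G3,6), (14,G1,7), (15,G2,8.5), (15,G4,8.5), (24,G4,10), (25,G2,11), (26,G3,12), (28,G3,13)
Step 2: Sum ranks within each group.
R_1 = 10.5 (n_1 = 3)
R_2 = 22 (n_2 = 3)
R_3 = 35.5 (n_3 = 4)
R_4 = 23 (n_4 = 3)
Step 3: H = 12/(N(N+1)) * sum(R_i^2/n_i) - 3(N+1)
     = 12/(13*14) * (10.5^2/3 + 22^2/3 + 35.5^2/4 + 23^2/3) - 3*14
     = 0.065934 * 689.479 - 42
     = 3.460165.
Step 4: Ties present; correction factor C = 1 - 18/(13^3 - 13) = 0.991758. Corrected H = 3.460165 / 0.991758 = 3.488920.
Step 5: Under H0, H ~ chi^2(3); p-value = 0.322202.
Step 6: alpha = 0.05. fail to reject H0.

H = 3.4889, df = 3, p = 0.322202, fail to reject H0.


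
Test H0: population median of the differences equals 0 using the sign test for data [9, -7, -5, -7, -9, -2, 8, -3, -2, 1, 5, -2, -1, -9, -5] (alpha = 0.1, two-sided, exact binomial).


Step 1: Discard zero differences. Original n = 15; n_eff = number of nonzero differences = 15.
Nonzero differences (with sign): +9, -7, -5, -7, -9, -2, +8, -3, -2, +1, +5, -2, -1, -9, -5
Step 2: Count signs: positive = 4, negative = 11.
Step 3: Under H0: P(positive) = 0.5, so the number of positives S ~ Bin(15, 0.5).
Step 4: Two-sided exact p-value = sum of Bin(15,0.5) probabilities at or below the observed probability = 0.118469.
Step 5: alpha = 0.1. fail to reject H0.

n_eff = 15, pos = 4, neg = 11, p = 0.118469, fail to reject H0.


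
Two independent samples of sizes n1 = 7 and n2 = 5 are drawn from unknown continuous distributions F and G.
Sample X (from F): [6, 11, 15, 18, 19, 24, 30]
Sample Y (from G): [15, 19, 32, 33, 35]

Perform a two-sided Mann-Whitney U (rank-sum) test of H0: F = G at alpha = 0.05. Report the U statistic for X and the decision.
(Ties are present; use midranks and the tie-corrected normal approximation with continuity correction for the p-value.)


Step 1: Combine and sort all 12 observations; assign midranks.
sorted (value, group): (6,X), (11,X), (15,X), (15,Y), (18,X), (19,X), (19,Y), (24,X), (30,X), (32,Y), (33,Y), (35,Y)
ranks: 6->1, 11->2, 15->3.5, 15->3.5, 18->5, 19->6.5, 19->6.5, 24->8, 30->9, 32->10, 33->11, 35->12
Step 2: Rank sum for X: R1 = 1 + 2 + 3.5 + 5 + 6.5 + 8 + 9 = 35.
Step 3: U_X = R1 - n1(n1+1)/2 = 35 - 7*8/2 = 35 - 28 = 7.
       U_Y = n1*n2 - U_X = 35 - 7 = 28.
Step 4: Ties are present, so use the tie-corrected normal approximation (with continuity correction) for the p-value.
Step 5: p-value = 0.103164; compare to alpha = 0.05. fail to reject H0.

U_X = 7, p = 0.103164, fail to reject H0 at alpha = 0.05.


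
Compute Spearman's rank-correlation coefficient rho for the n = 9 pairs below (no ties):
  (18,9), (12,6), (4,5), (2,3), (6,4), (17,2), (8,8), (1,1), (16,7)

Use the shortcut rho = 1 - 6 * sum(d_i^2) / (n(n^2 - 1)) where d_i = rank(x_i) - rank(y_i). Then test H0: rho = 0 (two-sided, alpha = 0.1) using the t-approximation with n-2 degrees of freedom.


Step 1: Rank x and y separately (midranks; no ties here).
rank(x): 18->9, 12->6, 4->3, 2->2, 6->4, 17->8, 8->5, 1->1, 16->7
rank(y): 9->9, 6->6, 5->5, 3->3, 4->4, 2->2, 8->8, 1->1, 7->7
Step 2: d_i = R_x(i) - R_y(i); compute d_i^2.
  (9-9)^2=0, (6-6)^2=0, (3-5)^2=4, (2-3)^2=1, (4-4)^2=0, (8-2)^2=36, (5-8)^2=9, (1-1)^2=0, (7-7)^2=0
sum(d^2) = 50.
Step 3: rho = 1 - 6*50 / (9*(9^2 - 1)) = 1 - 300/720 = 0.583333.
Step 4: Under H0, t = rho * sqrt((n-2)/(1-rho^2)) = 1.9001 ~ t(7).
Step 5: Two-sided p-value from the t-distribution with 7 df = 0.099186.
Step 6: alpha = 0.1. reject H0.

rho = 0.5833, p = 0.099186, reject H0 at alpha = 0.1.


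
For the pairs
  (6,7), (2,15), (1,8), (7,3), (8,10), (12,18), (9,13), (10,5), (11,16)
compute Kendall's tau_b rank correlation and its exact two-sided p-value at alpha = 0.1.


Step 1: Enumerate the 36 unordered pairs (i,j) with i<j and classify each by sign(x_j-x_i) * sign(y_j-y_i).
  (1,2):dx=-4,dy=+8->D; (1,3):dx=-5,dy=+1->D; (1,4):dx=+1,dy=-4->D; (1,5):dx=+2,dy=+3->C
  (1,6):dx=+6,dy=+11->C; (1,7):dx=+3,dy=+6->C; (1,8):dx=+4,dy=-2->D; (1,9):dx=+5,dy=+9->C
  (2,3):dx=-1,dy=-7->C; (2,4):dx=+5,dy=-12->D; (2,5):dx=+6,dy=-5->D; (2,6):dx=+10,dy=+3->C
  (2,7):dx=+7,dy=-2->D; (2,8):dx=+8,dy=-10->D; (2,9):dx=+9,dy=+1->C; (3,4):dx=+6,dy=-5->D
  (3,5):dx=+7,dy=+2->C; (3,6):dx=+11,dy=+10->C; (3,7):dx=+8,dy=+5->C; (3,8):dx=+9,dy=-3->D
  (3,9):dx=+10,dy=+8->C; (4,5):dx=+1,dy=+7->C; (4,6):dx=+5,dy=+15->C; (4,7):dx=+2,dy=+10->C
  (4,8):dx=+3,dy=+2->C; (4,9):dx=+4,dy=+13->C; (5,6):dx=+4,dy=+8->C; (5,7):dx=+1,dy=+3->C
  (5,8):dx=+2,dy=-5->D; (5,9):dx=+3,dy=+6->C; (6,7):dx=-3,dy=-5->C; (6,8):dx=-2,dy=-13->C
  (6,9):dx=-1,dy=-2->C; (7,8):dx=+1,dy=-8->D; (7,9):dx=+2,dy=+3->C; (8,9):dx=+1,dy=+11->C
Step 2: C = 24, D = 12, total pairs = 36.
Step 3: tau = (C - D)/(n(n-1)/2) = (24 - 12)/36 = 0.333333.
Step 4: Exact two-sided p-value (enumerate n! = 362880 permutations of y under H0): p = 0.259518.
Step 5: alpha = 0.1. fail to reject H0.

tau_b = 0.3333 (C=24, D=12), p = 0.259518, fail to reject H0.


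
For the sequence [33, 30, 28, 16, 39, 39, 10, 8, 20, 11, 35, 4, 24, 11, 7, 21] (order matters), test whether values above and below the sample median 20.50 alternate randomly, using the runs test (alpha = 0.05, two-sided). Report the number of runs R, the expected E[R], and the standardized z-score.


Step 1: Compute median = 20.50; label A = above, B = below.
Labels in order: AAABAABBBBABABBA  (n_A = 8, n_B = 8)
Step 2: Count runs R = 9.
Step 3: Under H0 (random ordering), E[R] = 2*n_A*n_B/(n_A+n_B) + 1 = 2*8*8/16 + 1 = 9.0000.
        Var[R] = 2*n_A*n_B*(2*n_A*n_B - n_A - n_B) / ((n_A+n_B)^2 * (n_A+n_B-1)) = 14336/3840 = 3.7333.
        SD[R] = 1.9322.
Step 4: R = E[R], so z = 0 with no continuity correction.
Step 5: Two-sided p-value via normal approximation = 2*(1 - Phi(|z|)) = 1.000000.
Step 6: alpha = 0.05. fail to reject H0.

R = 9, z = 0.0000, p = 1.000000, fail to reject H0.


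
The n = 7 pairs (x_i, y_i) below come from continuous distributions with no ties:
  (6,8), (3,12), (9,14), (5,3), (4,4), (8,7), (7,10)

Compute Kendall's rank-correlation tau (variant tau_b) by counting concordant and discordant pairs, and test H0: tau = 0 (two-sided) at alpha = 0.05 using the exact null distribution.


Step 1: Enumerate the 21 unordered pairs (i,j) with i<j and classify each by sign(x_j-x_i) * sign(y_j-y_i).
  (1,2):dx=-3,dy=+4->D; (1,3):dx=+3,dy=+6->C; (1,4):dx=-1,dy=-5->C; (1,5):dx=-2,dy=-4->C
  (1,6):dx=+2,dy=-1->D; (1,7):dx=+1,dy=+2->C; (2,3):dx=+6,dy=+2->C; (2,4):dx=+2,dy=-9->D
  (2,5):dx=+1,dy=-8->D; (2,6):dx=+5,dy=-5->D; (2,7):dx=+4,dy=-2->D; (3,4):dx=-4,dy=-11->C
  (3,5):dx=-5,dy=-10->C; (3,6):dx=-1,dy=-7->C; (3,7):dx=-2,dy=-4->C; (4,5):dx=-1,dy=+1->D
  (4,6):dx=+3,dy=+4->C; (4,7):dx=+2,dy=+7->C; (5,6):dx=+4,dy=+3->C; (5,7):dx=+3,dy=+6->C
  (6,7):dx=-1,dy=+3->D
Step 2: C = 13, D = 8, total pairs = 21.
Step 3: tau = (C - D)/(n(n-1)/2) = (13 - 8)/21 = 0.238095.
Step 4: Exact two-sided p-value (enumerate n! = 5040 permutations of y under H0): p = 0.561905.
Step 5: alpha = 0.05. fail to reject H0.

tau_b = 0.2381 (C=13, D=8), p = 0.561905, fail to reject H0.


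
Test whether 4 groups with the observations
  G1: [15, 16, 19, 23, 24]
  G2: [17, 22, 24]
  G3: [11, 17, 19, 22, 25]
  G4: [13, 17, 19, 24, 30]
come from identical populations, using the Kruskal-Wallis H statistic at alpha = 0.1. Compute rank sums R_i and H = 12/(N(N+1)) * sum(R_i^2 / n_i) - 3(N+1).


Step 1: Combine all N = 18 observations and assign midranks.
sorted (value, group, rank): (11,G3,1), (13,G4,2), (15,G1,3), (16,G1,4), (17,G2,6), (17,G3,6), (17,G4,6), (19,G1,9), (19,G3,9), (19,G4,9), (22,G2,11.5), (22,G3,11.5), (23,G1,13), (24,G1,15), (24,G2,15), (24,G4,15), (25,G3,17), (30,G4,18)
Step 2: Sum ranks within each group.
R_1 = 44 (n_1 = 5)
R_2 = 32.5 (n_2 = 3)
R_3 = 44.5 (n_3 = 5)
R_4 = 50 (n_4 = 5)
Step 3: H = 12/(N(N+1)) * sum(R_i^2/n_i) - 3(N+1)
     = 12/(18*19) * (44^2/5 + 32.5^2/3 + 44.5^2/5 + 50^2/5) - 3*19
     = 0.035088 * 1635.33 - 57
     = 0.380117.
Step 4: Ties present; correction factor C = 1 - 78/(18^3 - 18) = 0.986584. Corrected H = 0.380117 / 0.986584 = 0.385286.
Step 5: Under H0, H ~ chi^2(3); p-value = 0.943265.
Step 6: alpha = 0.1. fail to reject H0.

H = 0.3853, df = 3, p = 0.943265, fail to reject H0.


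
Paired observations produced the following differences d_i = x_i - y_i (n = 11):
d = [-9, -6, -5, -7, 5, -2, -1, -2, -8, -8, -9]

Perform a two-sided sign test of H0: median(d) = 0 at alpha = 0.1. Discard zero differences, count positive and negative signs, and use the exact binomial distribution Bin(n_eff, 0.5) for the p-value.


Step 1: Discard zero differences. Original n = 11; n_eff = number of nonzero differences = 11.
Nonzero differences (with sign): -9, -6, -5, -7, +5, -2, -1, -2, -8, -8, -9
Step 2: Count signs: positive = 1, negative = 10.
Step 3: Under H0: P(positive) = 0.5, so the number of positives S ~ Bin(11, 0.5).
Step 4: Two-sided exact p-value = sum of Bin(11,0.5) probabilities at or below the observed probability = 0.011719.
Step 5: alpha = 0.1. reject H0.

n_eff = 11, pos = 1, neg = 10, p = 0.011719, reject H0.


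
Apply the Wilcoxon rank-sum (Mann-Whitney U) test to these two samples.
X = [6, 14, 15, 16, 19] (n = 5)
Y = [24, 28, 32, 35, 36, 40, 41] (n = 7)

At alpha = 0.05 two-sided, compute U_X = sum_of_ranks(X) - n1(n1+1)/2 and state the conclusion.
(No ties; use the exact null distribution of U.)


Step 1: Combine and sort all 12 observations; assign midranks.
sorted (value, group): (6,X), (14,X), (15,X), (16,X), (19,X), (24,Y), (28,Y), (32,Y), (35,Y), (36,Y), (40,Y), (41,Y)
ranks: 6->1, 14->2, 15->3, 16->4, 19->5, 24->6, 28->7, 32->8, 35->9, 36->10, 40->11, 41->12
Step 2: Rank sum for X: R1 = 1 + 2 + 3 + 4 + 5 = 15.
Step 3: U_X = R1 - n1(n1+1)/2 = 15 - 5*6/2 = 15 - 15 = 0.
       U_Y = n1*n2 - U_X = 35 - 0 = 35.
Step 4: No ties, so the exact null distribution of U (based on enumerating the C(12,5) = 792 equally likely rank assignments) gives the two-sided p-value.
Step 5: p-value = 0.002525; compare to alpha = 0.05. reject H0.

U_X = 0, p = 0.002525, reject H0 at alpha = 0.05.
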